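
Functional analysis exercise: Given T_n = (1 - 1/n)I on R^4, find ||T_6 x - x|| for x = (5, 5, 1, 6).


T_6 x - x = (1 - 1/6)x - x = -x/6
||x|| = sqrt(87) = 9.3274
||T_6 x - x|| = ||x||/6 = 9.3274/6 = 1.5546

1.5546


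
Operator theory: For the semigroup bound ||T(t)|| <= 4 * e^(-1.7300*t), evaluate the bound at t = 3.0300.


||T(3.0300)|| <= 4 * exp(-1.7300 * 3.0300)
= 4 * exp(-5.2419)
= 4 * 0.0053
= 0.0212

0.0212


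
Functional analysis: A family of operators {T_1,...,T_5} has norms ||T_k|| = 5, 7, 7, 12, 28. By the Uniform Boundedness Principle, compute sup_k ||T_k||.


By the Uniform Boundedness Principle, the supremum of norms is finite.
sup_k ||T_k|| = max(5, 7, 7, 12, 28) = 28

28


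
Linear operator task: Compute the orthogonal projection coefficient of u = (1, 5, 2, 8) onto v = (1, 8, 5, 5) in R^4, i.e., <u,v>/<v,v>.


Computing <u,v> = 1*1 + 5*8 + 2*5 + 8*5 = 91
Computing <v,v> = 1^2 + 8^2 + 5^2 + 5^2 = 115
Projection coefficient = 91/115 = 0.7913

0.7913


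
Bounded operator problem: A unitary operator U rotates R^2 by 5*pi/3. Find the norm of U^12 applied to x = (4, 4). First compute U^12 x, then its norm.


U is a rotation by theta = 5*pi/3
U^12 = rotation by 12*theta = 60*pi/3 = 0*pi/3 (mod 2*pi)
cos(0*pi/3) = 1.0000, sin(0*pi/3) = 0.0000
U^12 x = (1.0000 * 4 - 0.0000 * 4, 0.0000 * 4 + 1.0000 * 4)
= (4.0000, 4.0000)
||U^12 x|| = sqrt(4.0000^2 + 4.0000^2) = sqrt(32.0000) = 5.6569

5.6569


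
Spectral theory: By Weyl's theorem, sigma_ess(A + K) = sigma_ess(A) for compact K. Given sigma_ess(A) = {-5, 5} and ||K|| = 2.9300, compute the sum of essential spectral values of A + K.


By Weyl's theorem, the essential spectrum is invariant under compact perturbations.
sigma_ess(A + K) = sigma_ess(A) = {-5, 5}
Sum = -5 + 5 = 0

0


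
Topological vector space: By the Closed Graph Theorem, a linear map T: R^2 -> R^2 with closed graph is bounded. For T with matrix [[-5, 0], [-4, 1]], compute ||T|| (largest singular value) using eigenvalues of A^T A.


A^T A = [[41, -4], [-4, 1]]
trace(A^T A) = 42, det(A^T A) = 25
discriminant = 42^2 - 4*25 = 1664
Largest eigenvalue of A^T A = (trace + sqrt(disc))/2 = 41.3961
||T|| = sqrt(41.3961) = 6.4340

6.4340


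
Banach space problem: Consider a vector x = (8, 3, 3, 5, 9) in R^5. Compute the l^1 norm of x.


The l^1 norm equals the sum of absolute values of all components.
||x||_1 = 8 + 3 + 3 + 5 + 9
= 28

28.0000


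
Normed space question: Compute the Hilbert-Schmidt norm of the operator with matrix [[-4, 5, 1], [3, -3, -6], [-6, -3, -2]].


The Hilbert-Schmidt norm is sqrt(sum of squares of all entries).
Sum of squares = (-4)^2 + 5^2 + 1^2 + 3^2 + (-3)^2 + (-6)^2 + (-6)^2 + (-3)^2 + (-2)^2
= 16 + 25 + 1 + 9 + 9 + 36 + 36 + 9 + 4 = 145
||T||_HS = sqrt(145) = 12.0416

12.0416


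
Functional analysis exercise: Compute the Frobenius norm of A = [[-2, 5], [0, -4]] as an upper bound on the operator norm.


||A||_F^2 = sum a_ij^2
= (-2)^2 + 5^2 + 0^2 + (-4)^2
= 4 + 25 + 0 + 16 = 45
||A||_F = sqrt(45) = 6.7082

6.7082


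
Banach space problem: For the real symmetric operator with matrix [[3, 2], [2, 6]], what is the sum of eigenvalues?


For a self-adjoint (symmetric) matrix, the eigenvalues are real.
The sum of eigenvalues equals the trace of the matrix.
trace = 3 + 6 = 9

9


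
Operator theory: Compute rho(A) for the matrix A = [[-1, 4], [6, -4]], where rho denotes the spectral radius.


For a 2x2 matrix, eigenvalues satisfy lambda^2 - (trace)*lambda + det = 0
trace = -1 + -4 = -5
det = -1*-4 - 4*6 = -20
discriminant = (-5)^2 - 4*(-20) = 105
spectral radius = max |eigenvalue| = 7.6235

7.6235


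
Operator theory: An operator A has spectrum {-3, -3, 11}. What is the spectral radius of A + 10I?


Spectrum of A + 10I = {7, 7, 21}
Spectral radius = max |lambda| over the shifted spectrum
= max(7, 7, 21) = 21

21


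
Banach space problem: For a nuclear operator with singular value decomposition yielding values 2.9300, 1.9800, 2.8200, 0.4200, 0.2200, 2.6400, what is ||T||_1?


The nuclear norm is the sum of all singular values.
||T||_1 = 2.9300 + 1.9800 + 2.8200 + 0.4200 + 0.2200 + 2.6400
= 11.0100

11.0100


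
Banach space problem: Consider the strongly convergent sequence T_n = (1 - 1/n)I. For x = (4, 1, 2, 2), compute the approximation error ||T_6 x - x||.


T_6 x - x = (1 - 1/6)x - x = -x/6
||x|| = sqrt(25) = 5.0000
||T_6 x - x|| = ||x||/6 = 5.0000/6 = 0.8333

0.8333


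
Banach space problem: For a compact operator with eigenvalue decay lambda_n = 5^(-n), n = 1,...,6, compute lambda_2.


The eigenvalue formula gives lambda_2 = 1/5^2
= 1/25
= 0.0400

0.0400


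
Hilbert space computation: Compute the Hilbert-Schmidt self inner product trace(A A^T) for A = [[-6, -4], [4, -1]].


trace(A * A^T) = sum of squares of all entries
= (-6)^2 + (-4)^2 + 4^2 + (-1)^2
= 36 + 16 + 16 + 1
= 69

69


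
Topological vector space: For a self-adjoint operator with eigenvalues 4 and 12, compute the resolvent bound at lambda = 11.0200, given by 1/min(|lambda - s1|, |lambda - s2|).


dist(11.0200, {4, 12}) = min(|11.0200 - 4|, |11.0200 - 12|)
= min(7.0200, 0.9800) = 0.9800
Resolvent bound = 1/0.9800 = 1.0204

1.0204


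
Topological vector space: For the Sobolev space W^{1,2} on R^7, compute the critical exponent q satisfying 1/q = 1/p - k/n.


Using the Sobolev embedding formula: 1/q = 1/p - k/n
1/q = 1/2 - 1/7 = 5/14
q = 1/(5/14) = 14/5 = 2.8000

2.8000


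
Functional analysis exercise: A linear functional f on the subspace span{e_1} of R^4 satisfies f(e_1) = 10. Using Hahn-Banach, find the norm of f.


The norm of f is given by ||f|| = sup_{||x||=1} |f(x)|.
On span{e_1}, ||e_1|| = 1, so ||f|| = |f(e_1)| / ||e_1||
= |10| / 1 = 10.0000

10.0000


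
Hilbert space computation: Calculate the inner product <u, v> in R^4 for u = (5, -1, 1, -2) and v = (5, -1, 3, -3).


Computing the standard inner product <u, v> = sum u_i * v_i
= 5*5 + -1*-1 + 1*3 + -2*-3
= 25 + 1 + 3 + 6
= 35

35


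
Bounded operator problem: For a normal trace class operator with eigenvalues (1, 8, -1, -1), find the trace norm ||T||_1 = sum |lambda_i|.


For a normal operator, singular values equal |eigenvalues|.
Trace norm = sum |lambda_i| = 1 + 8 + 1 + 1
= 11

11


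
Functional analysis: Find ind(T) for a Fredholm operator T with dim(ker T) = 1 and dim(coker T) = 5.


The Fredholm index is defined as ind(T) = dim(ker T) - dim(coker T)
= 1 - 5
= -4

-4


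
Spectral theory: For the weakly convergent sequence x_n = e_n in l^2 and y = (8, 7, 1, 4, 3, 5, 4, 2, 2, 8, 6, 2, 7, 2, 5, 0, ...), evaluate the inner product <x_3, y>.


x_3 = e_3 is the standard basis vector with 1 in position 3.
<x_3, y> = y_3 = 1
As n -> infinity, <x_n, y> -> 0, confirming weak convergence of (x_n) to 0.

1


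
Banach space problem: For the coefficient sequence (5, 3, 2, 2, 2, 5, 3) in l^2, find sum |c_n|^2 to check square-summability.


sum |c_n|^2 = 5^2 + 3^2 + 2^2 + 2^2 + 2^2 + 5^2 + 3^2
= 25 + 9 + 4 + 4 + 4 + 25 + 9
= 80

80


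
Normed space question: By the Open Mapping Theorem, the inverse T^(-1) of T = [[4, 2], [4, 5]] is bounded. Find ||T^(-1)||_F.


det(T) = 4*5 - 2*4 = 12
T^(-1) = (1/12) * [[5, -2], [-4, 4]] = [[0.4167, -0.1667], [-0.3333, 0.3333]]
||T^(-1)||_F^2 = 0.4167^2 + (-0.1667)^2 + (-0.3333)^2 + 0.3333^2 = 0.4236
||T^(-1)||_F = sqrt(0.4236) = 0.6509

0.6509


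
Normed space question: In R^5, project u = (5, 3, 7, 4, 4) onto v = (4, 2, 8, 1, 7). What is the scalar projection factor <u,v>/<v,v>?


Computing <u,v> = 5*4 + 3*2 + 7*8 + 4*1 + 4*7 = 114
Computing <v,v> = 4^2 + 2^2 + 8^2 + 1^2 + 7^2 = 134
Projection coefficient = 114/134 = 0.8507

0.8507


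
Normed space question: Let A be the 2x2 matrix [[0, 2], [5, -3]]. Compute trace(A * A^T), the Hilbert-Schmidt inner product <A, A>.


trace(A * A^T) = sum of squares of all entries
= 0^2 + 2^2 + 5^2 + (-3)^2
= 0 + 4 + 25 + 9
= 38

38


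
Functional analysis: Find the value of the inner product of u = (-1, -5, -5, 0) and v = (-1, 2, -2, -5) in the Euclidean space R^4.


Computing the standard inner product <u, v> = sum u_i * v_i
= -1*-1 + -5*2 + -5*-2 + 0*-5
= 1 + -10 + 10 + 0
= 1

1


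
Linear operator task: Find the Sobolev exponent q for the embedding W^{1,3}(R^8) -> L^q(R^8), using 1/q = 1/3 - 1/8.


Using the Sobolev embedding formula: 1/q = 1/p - k/n
1/q = 1/3 - 1/8 = 5/24
q = 1/(5/24) = 24/5 = 4.8000

4.8000


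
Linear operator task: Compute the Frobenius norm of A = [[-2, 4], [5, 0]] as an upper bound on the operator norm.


||A||_F^2 = sum a_ij^2
= (-2)^2 + 4^2 + 5^2 + 0^2
= 4 + 16 + 25 + 0 = 45
||A||_F = sqrt(45) = 6.7082

6.7082


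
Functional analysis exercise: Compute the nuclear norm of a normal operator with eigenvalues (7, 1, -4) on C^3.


For a normal operator, singular values equal |eigenvalues|.
Trace norm = sum |lambda_i| = 7 + 1 + 4
= 12

12


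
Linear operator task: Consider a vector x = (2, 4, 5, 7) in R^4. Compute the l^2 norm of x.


The l^2 norm = (sum |x_i|^2)^(1/2)
Sum of 2th powers = 4 + 16 + 25 + 49 = 94
||x||_2 = (94)^(1/2) = 9.6954

9.6954


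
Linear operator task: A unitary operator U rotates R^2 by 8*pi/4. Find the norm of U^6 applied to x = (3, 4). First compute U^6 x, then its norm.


U is a rotation by theta = 8*pi/4
U^6 = rotation by 6*theta = 48*pi/4 = 0*pi/4 (mod 2*pi)
cos(0*pi/4) = 1.0000, sin(0*pi/4) = 0.0000
U^6 x = (1.0000 * 3 - 0.0000 * 4, 0.0000 * 3 + 1.0000 * 4)
= (3.0000, 4.0000)
||U^6 x|| = sqrt(3.0000^2 + 4.0000^2) = sqrt(25.0000) = 5.0000

5.0000


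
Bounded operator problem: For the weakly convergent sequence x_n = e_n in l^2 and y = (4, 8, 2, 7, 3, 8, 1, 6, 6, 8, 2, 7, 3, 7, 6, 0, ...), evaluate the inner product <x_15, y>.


x_15 = e_15 is the standard basis vector with 1 in position 15.
<x_15, y> = y_15 = 6
As n -> infinity, <x_n, y> -> 0, confirming weak convergence of (x_n) to 0.

6


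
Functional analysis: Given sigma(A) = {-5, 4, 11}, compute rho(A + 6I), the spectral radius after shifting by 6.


Spectrum of A + 6I = {1, 10, 17}
Spectral radius = max |lambda| over the shifted spectrum
= max(1, 10, 17) = 17

17


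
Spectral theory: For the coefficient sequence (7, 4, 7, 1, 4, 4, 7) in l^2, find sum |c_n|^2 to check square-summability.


sum |c_n|^2 = 7^2 + 4^2 + 7^2 + 1^2 + 4^2 + 4^2 + 7^2
= 49 + 16 + 49 + 1 + 16 + 16 + 49
= 196

196


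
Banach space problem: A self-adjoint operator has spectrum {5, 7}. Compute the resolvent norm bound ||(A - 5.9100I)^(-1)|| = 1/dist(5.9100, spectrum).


dist(5.9100, {5, 7}) = min(|5.9100 - 5|, |5.9100 - 7|)
= min(0.9100, 1.0900) = 0.9100
Resolvent bound = 1/0.9100 = 1.0989

1.0989


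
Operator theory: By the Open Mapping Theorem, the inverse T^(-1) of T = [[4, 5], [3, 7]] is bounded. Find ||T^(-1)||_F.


det(T) = 4*7 - 5*3 = 13
T^(-1) = (1/13) * [[7, -5], [-3, 4]] = [[0.5385, -0.3846], [-0.2308, 0.3077]]
||T^(-1)||_F^2 = 0.5385^2 + (-0.3846)^2 + (-0.2308)^2 + 0.3077^2 = 0.5858
||T^(-1)||_F = sqrt(0.5858) = 0.7654

0.7654


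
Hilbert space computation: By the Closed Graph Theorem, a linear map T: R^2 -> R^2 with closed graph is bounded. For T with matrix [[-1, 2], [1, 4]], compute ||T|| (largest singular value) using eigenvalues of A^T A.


A^T A = [[2, 2], [2, 20]]
trace(A^T A) = 22, det(A^T A) = 36
discriminant = 22^2 - 4*36 = 340
Largest eigenvalue of A^T A = (trace + sqrt(disc))/2 = 20.2195
||T|| = sqrt(20.2195) = 4.4966

4.4966


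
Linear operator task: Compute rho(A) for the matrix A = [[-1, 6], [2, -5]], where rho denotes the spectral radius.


For a 2x2 matrix, eigenvalues satisfy lambda^2 - (trace)*lambda + det = 0
trace = -1 + -5 = -6
det = -1*-5 - 6*2 = -7
discriminant = (-6)^2 - 4*(-7) = 64
spectral radius = max |eigenvalue| = 7.0000

7.0000


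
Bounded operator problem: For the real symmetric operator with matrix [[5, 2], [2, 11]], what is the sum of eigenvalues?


For a self-adjoint (symmetric) matrix, the eigenvalues are real.
The sum of eigenvalues equals the trace of the matrix.
trace = 5 + 11 = 16

16


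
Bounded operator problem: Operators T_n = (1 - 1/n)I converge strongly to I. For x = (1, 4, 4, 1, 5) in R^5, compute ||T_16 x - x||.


T_16 x - x = (1 - 1/16)x - x = -x/16
||x|| = sqrt(59) = 7.6811
||T_16 x - x|| = ||x||/16 = 7.6811/16 = 0.4801

0.4801


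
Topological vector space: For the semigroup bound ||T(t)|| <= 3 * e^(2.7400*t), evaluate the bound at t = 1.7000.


||T(1.7000)|| <= 3 * exp(2.7400 * 1.7000)
= 3 * exp(4.6580)
= 3 * 105.4250
= 316.2751

316.2751


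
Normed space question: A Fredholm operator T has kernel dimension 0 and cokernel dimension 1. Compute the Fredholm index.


The Fredholm index is defined as ind(T) = dim(ker T) - dim(coker T)
= 0 - 1
= -1

-1


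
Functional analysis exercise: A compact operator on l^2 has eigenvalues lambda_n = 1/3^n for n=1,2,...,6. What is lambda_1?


The eigenvalue formula gives lambda_1 = 1/3^1
= 1/3
= 0.3333

0.3333


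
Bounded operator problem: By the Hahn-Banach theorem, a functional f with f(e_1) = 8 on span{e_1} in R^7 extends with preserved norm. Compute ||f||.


The norm of f is given by ||f|| = sup_{||x||=1} |f(x)|.
On span{e_1}, ||e_1|| = 1, so ||f|| = |f(e_1)| / ||e_1||
= |8| / 1 = 8.0000

8.0000


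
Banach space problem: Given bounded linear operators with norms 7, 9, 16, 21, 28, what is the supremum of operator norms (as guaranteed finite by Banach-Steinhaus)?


By the Uniform Boundedness Principle, the supremum of norms is finite.
sup_k ||T_k|| = max(7, 9, 16, 21, 28) = 28

28


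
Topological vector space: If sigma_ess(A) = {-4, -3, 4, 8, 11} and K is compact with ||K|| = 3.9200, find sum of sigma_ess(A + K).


By Weyl's theorem, the essential spectrum is invariant under compact perturbations.
sigma_ess(A + K) = sigma_ess(A) = {-4, -3, 4, 8, 11}
Sum = -4 + -3 + 4 + 8 + 11 = 16

16


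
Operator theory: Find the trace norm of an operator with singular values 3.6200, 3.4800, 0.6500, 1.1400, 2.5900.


The nuclear norm is the sum of all singular values.
||T||_1 = 3.6200 + 3.4800 + 0.6500 + 1.1400 + 2.5900
= 11.4800

11.4800


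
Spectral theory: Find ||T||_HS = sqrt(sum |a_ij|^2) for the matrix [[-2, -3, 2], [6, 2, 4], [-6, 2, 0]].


The Hilbert-Schmidt norm is sqrt(sum of squares of all entries).
Sum of squares = (-2)^2 + (-3)^2 + 2^2 + 6^2 + 2^2 + 4^2 + (-6)^2 + 2^2 + 0^2
= 4 + 9 + 4 + 36 + 4 + 16 + 36 + 4 + 0 = 113
||T||_HS = sqrt(113) = 10.6301

10.6301


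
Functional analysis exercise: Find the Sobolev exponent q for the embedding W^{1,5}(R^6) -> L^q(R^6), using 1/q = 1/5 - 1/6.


Using the Sobolev embedding formula: 1/q = 1/p - k/n
1/q = 1/5 - 1/6 = 1/30
q = 1/(1/30) = 30

30.0000


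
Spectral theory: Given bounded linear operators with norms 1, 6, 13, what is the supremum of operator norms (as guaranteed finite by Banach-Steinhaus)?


By the Uniform Boundedness Principle, the supremum of norms is finite.
sup_k ||T_k|| = max(1, 6, 13) = 13

13


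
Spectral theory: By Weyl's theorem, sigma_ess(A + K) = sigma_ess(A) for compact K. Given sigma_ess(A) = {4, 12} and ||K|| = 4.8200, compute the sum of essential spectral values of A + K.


By Weyl's theorem, the essential spectrum is invariant under compact perturbations.
sigma_ess(A + K) = sigma_ess(A) = {4, 12}
Sum = 4 + 12 = 16

16


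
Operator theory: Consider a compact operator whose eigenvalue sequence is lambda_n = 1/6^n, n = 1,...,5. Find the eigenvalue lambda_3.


The eigenvalue formula gives lambda_3 = 1/6^3
= 1/216
= 0.0046

0.0046


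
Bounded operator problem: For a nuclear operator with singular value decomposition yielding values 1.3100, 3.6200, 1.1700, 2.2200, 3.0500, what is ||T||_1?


The nuclear norm is the sum of all singular values.
||T||_1 = 1.3100 + 3.6200 + 1.1700 + 2.2200 + 3.0500
= 11.3700

11.3700


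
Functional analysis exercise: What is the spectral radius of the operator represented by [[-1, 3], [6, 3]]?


For a 2x2 matrix, eigenvalues satisfy lambda^2 - (trace)*lambda + det = 0
trace = -1 + 3 = 2
det = -1*3 - 3*6 = -21
discriminant = 2^2 - 4*(-21) = 88
spectral radius = max |eigenvalue| = 5.6904

5.6904


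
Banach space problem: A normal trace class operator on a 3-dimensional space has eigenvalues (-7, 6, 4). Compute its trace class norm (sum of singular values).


For a normal operator, singular values equal |eigenvalues|.
Trace norm = sum |lambda_i| = 7 + 6 + 4
= 17

17


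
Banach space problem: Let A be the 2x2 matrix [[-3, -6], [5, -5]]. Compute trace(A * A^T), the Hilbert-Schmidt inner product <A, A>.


trace(A * A^T) = sum of squares of all entries
= (-3)^2 + (-6)^2 + 5^2 + (-5)^2
= 9 + 36 + 25 + 25
= 95

95


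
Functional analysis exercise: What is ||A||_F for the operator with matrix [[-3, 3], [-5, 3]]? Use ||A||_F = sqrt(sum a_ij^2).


||A||_F^2 = sum a_ij^2
= (-3)^2 + 3^2 + (-5)^2 + 3^2
= 9 + 9 + 25 + 9 = 52
||A||_F = sqrt(52) = 7.2111

7.2111


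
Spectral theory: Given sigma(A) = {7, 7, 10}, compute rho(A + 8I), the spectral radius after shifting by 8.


Spectrum of A + 8I = {15, 15, 18}
Spectral radius = max |lambda| over the shifted spectrum
= max(15, 15, 18) = 18

18


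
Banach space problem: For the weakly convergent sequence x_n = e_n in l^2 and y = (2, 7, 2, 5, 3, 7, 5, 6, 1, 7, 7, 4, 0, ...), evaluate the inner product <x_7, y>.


x_7 = e_7 is the standard basis vector with 1 in position 7.
<x_7, y> = y_7 = 5
As n -> infinity, <x_n, y> -> 0, confirming weak convergence of (x_n) to 0.

5


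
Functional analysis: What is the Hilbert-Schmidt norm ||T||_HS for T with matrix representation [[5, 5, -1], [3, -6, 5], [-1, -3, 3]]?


The Hilbert-Schmidt norm is sqrt(sum of squares of all entries).
Sum of squares = 5^2 + 5^2 + (-1)^2 + 3^2 + (-6)^2 + 5^2 + (-1)^2 + (-3)^2 + 3^2
= 25 + 25 + 1 + 9 + 36 + 25 + 1 + 9 + 9 = 140
||T||_HS = sqrt(140) = 11.8322

11.8322


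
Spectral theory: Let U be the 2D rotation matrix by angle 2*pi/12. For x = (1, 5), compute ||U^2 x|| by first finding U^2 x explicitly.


U is a rotation by theta = 2*pi/12
U^2 = rotation by 2*theta = 4*pi/12
cos(4*pi/12) = 0.5000, sin(4*pi/12) = 0.8660
U^2 x = (0.5000 * 1 - 0.8660 * 5, 0.8660 * 1 + 0.5000 * 5)
= (-3.8301, 3.3660)
||U^2 x|| = sqrt((-3.8301)^2 + 3.3660^2) = sqrt(26.0000) = 5.0990

5.0990


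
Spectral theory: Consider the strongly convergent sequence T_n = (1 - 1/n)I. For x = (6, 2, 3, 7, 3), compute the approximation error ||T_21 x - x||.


T_21 x - x = (1 - 1/21)x - x = -x/21
||x|| = sqrt(107) = 10.3441
||T_21 x - x|| = ||x||/21 = 10.3441/21 = 0.4926

0.4926


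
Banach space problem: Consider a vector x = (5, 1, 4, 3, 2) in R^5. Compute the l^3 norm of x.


The l^3 norm = (sum |x_i|^3)^(1/3)
Sum of 3th powers = 125 + 1 + 64 + 27 + 8 = 225
||x||_3 = (225)^(1/3) = 6.0822

6.0822


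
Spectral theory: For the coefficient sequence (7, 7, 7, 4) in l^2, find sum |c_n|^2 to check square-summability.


sum |c_n|^2 = 7^2 + 7^2 + 7^2 + 4^2
= 49 + 49 + 49 + 16
= 163

163


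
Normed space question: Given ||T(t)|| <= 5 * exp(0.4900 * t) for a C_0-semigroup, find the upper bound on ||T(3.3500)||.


||T(3.3500)|| <= 5 * exp(0.4900 * 3.3500)
= 5 * exp(1.6415)
= 5 * 5.1629
= 25.8145

25.8145


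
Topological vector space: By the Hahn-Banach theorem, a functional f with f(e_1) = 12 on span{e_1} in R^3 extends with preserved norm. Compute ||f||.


The norm of f is given by ||f|| = sup_{||x||=1} |f(x)|.
On span{e_1}, ||e_1|| = 1, so ||f|| = |f(e_1)| / ||e_1||
= |12| / 1 = 12.0000

12.0000


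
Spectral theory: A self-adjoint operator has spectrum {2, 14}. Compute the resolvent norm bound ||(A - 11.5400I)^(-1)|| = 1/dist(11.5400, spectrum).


dist(11.5400, {2, 14}) = min(|11.5400 - 2|, |11.5400 - 14|)
= min(9.5400, 2.4600) = 2.4600
Resolvent bound = 1/2.4600 = 0.4065

0.4065


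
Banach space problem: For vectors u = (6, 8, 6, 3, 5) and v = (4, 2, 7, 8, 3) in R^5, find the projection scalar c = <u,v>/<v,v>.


Computing <u,v> = 6*4 + 8*2 + 6*7 + 3*8 + 5*3 = 121
Computing <v,v> = 4^2 + 2^2 + 7^2 + 8^2 + 3^2 = 142
Projection coefficient = 121/142 = 0.8521

0.8521


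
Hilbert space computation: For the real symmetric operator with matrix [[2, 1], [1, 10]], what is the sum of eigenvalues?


For a self-adjoint (symmetric) matrix, the eigenvalues are real.
The sum of eigenvalues equals the trace of the matrix.
trace = 2 + 10 = 12

12


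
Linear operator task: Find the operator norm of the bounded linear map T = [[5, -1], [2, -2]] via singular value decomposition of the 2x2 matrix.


A^T A = [[29, -9], [-9, 5]]
trace(A^T A) = 34, det(A^T A) = 64
discriminant = 34^2 - 4*64 = 900
Largest eigenvalue of A^T A = (trace + sqrt(disc))/2 = 32.0000
||T|| = sqrt(32.0000) = 5.6569

5.6569


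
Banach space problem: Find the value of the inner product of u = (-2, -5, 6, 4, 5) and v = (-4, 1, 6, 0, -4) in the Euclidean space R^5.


Computing the standard inner product <u, v> = sum u_i * v_i
= -2*-4 + -5*1 + 6*6 + 4*0 + 5*-4
= 8 + -5 + 36 + 0 + -20
= 19

19


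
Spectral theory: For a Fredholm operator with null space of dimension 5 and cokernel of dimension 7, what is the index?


The Fredholm index is defined as ind(T) = dim(ker T) - dim(coker T)
= 5 - 7
= -2

-2


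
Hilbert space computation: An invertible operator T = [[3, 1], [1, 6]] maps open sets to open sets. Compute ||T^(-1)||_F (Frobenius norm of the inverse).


det(T) = 3*6 - 1*1 = 17
T^(-1) = (1/17) * [[6, -1], [-1, 3]] = [[0.3529, -0.0588], [-0.0588, 0.1765]]
||T^(-1)||_F^2 = 0.3529^2 + (-0.0588)^2 + (-0.0588)^2 + 0.1765^2 = 0.1626
||T^(-1)||_F = sqrt(0.1626) = 0.4033

0.4033


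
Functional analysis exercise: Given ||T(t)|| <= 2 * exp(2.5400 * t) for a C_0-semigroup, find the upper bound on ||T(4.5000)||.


||T(4.5000)|| <= 2 * exp(2.5400 * 4.5000)
= 2 * exp(11.4300)
= 2 * 92041.9748
= 184083.9496

184083.9496


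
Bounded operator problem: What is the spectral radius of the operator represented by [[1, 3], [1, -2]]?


For a 2x2 matrix, eigenvalues satisfy lambda^2 - (trace)*lambda + det = 0
trace = 1 + -2 = -1
det = 1*-2 - 3*1 = -5
discriminant = (-1)^2 - 4*(-5) = 21
spectral radius = max |eigenvalue| = 2.7913

2.7913


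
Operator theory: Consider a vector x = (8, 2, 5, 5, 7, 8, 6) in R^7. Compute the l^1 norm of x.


The l^1 norm equals the sum of absolute values of all components.
||x||_1 = 8 + 2 + 5 + 5 + 7 + 8 + 6
= 41

41.0000


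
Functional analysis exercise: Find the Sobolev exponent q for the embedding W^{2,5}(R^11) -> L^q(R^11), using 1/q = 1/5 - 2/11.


Using the Sobolev embedding formula: 1/q = 1/p - k/n
1/q = 1/5 - 2/11 = 1/55
q = 1/(1/55) = 55

55.0000


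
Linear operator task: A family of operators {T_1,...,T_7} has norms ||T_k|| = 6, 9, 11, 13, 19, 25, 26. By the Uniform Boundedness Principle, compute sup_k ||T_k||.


By the Uniform Boundedness Principle, the supremum of norms is finite.
sup_k ||T_k|| = max(6, 9, 11, 13, 19, 25, 26) = 26

26


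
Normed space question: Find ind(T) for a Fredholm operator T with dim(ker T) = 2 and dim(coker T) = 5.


The Fredholm index is defined as ind(T) = dim(ker T) - dim(coker T)
= 2 - 5
= -3

-3


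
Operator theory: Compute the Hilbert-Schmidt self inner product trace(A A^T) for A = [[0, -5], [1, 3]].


trace(A * A^T) = sum of squares of all entries
= 0^2 + (-5)^2 + 1^2 + 3^2
= 0 + 25 + 1 + 9
= 35

35


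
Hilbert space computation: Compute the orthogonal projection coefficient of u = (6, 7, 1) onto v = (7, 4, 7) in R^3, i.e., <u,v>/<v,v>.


Computing <u,v> = 6*7 + 7*4 + 1*7 = 77
Computing <v,v> = 7^2 + 4^2 + 7^2 = 114
Projection coefficient = 77/114 = 0.6754

0.6754


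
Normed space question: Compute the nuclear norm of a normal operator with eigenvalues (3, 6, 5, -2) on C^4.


For a normal operator, singular values equal |eigenvalues|.
Trace norm = sum |lambda_i| = 3 + 6 + 5 + 2
= 16

16


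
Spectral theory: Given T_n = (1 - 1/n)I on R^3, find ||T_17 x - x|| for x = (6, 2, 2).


T_17 x - x = (1 - 1/17)x - x = -x/17
||x|| = sqrt(44) = 6.6332
||T_17 x - x|| = ||x||/17 = 6.6332/17 = 0.3902

0.3902


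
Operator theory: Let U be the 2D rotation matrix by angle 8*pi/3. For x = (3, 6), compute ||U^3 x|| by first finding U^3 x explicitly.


U is a rotation by theta = 8*pi/3
U^3 = rotation by 3*theta = 24*pi/3 = 0*pi/3 (mod 2*pi)
cos(0*pi/3) = 1.0000, sin(0*pi/3) = 0.0000
U^3 x = (1.0000 * 3 - 0.0000 * 6, 0.0000 * 3 + 1.0000 * 6)
= (3.0000, 6.0000)
||U^3 x|| = sqrt(3.0000^2 + 6.0000^2) = sqrt(45.0000) = 6.7082

6.7082


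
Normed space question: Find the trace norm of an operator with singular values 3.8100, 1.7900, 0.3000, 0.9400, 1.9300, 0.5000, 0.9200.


The nuclear norm is the sum of all singular values.
||T||_1 = 3.8100 + 1.7900 + 0.3000 + 0.9400 + 1.9300 + 0.5000 + 0.9200
= 10.1900

10.1900


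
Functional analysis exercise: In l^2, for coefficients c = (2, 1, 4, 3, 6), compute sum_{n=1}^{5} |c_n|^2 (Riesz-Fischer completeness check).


sum |c_n|^2 = 2^2 + 1^2 + 4^2 + 3^2 + 6^2
= 4 + 1 + 16 + 9 + 36
= 66

66


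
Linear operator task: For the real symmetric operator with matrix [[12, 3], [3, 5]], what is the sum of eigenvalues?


For a self-adjoint (symmetric) matrix, the eigenvalues are real.
The sum of eigenvalues equals the trace of the matrix.
trace = 12 + 5 = 17

17


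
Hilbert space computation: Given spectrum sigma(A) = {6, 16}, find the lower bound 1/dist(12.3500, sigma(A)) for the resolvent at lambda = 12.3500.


dist(12.3500, {6, 16}) = min(|12.3500 - 6|, |12.3500 - 16|)
= min(6.3500, 3.6500) = 3.6500
Resolvent bound = 1/3.6500 = 0.2740

0.2740


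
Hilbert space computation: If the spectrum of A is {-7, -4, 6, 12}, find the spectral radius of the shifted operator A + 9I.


Spectrum of A + 9I = {2, 5, 15, 21}
Spectral radius = max |lambda| over the shifted spectrum
= max(2, 5, 15, 21) = 21

21


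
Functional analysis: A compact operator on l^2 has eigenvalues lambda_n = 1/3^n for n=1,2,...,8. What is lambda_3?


The eigenvalue formula gives lambda_3 = 1/3^3
= 1/27
= 0.0370

0.0370


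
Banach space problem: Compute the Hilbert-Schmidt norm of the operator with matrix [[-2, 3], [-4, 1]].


The Hilbert-Schmidt norm is sqrt(sum of squares of all entries).
Sum of squares = (-2)^2 + 3^2 + (-4)^2 + 1^2
= 4 + 9 + 16 + 1 = 30
||T||_HS = sqrt(30) = 5.4772

5.4772


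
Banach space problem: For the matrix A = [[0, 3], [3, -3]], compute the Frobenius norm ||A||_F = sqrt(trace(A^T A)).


||A||_F^2 = sum a_ij^2
= 0^2 + 3^2 + 3^2 + (-3)^2
= 0 + 9 + 9 + 9 = 27
||A||_F = sqrt(27) = 5.1962

5.1962


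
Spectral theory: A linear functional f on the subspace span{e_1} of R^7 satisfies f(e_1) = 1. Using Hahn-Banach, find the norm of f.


The norm of f is given by ||f|| = sup_{||x||=1} |f(x)|.
On span{e_1}, ||e_1|| = 1, so ||f|| = |f(e_1)| / ||e_1||
= |1| / 1 = 1.0000

1.0000


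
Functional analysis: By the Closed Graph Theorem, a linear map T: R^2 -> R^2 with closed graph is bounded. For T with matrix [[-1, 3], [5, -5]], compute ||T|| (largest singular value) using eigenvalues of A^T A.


A^T A = [[26, -28], [-28, 34]]
trace(A^T A) = 60, det(A^T A) = 100
discriminant = 60^2 - 4*100 = 3200
Largest eigenvalue of A^T A = (trace + sqrt(disc))/2 = 58.2843
||T|| = sqrt(58.2843) = 7.6344

7.6344


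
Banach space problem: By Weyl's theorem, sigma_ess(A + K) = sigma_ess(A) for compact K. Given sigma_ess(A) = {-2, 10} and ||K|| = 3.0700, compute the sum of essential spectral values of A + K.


By Weyl's theorem, the essential spectrum is invariant under compact perturbations.
sigma_ess(A + K) = sigma_ess(A) = {-2, 10}
Sum = -2 + 10 = 8

8


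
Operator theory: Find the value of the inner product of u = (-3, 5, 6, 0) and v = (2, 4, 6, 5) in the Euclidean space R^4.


Computing the standard inner product <u, v> = sum u_i * v_i
= -3*2 + 5*4 + 6*6 + 0*5
= -6 + 20 + 36 + 0
= 50

50


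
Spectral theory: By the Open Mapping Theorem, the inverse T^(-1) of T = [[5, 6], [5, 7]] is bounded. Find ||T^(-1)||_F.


det(T) = 5*7 - 6*5 = 5
T^(-1) = (1/5) * [[7, -6], [-5, 5]] = [[1.4000, -1.2000], [-1.0000, 1.0000]]
||T^(-1)||_F^2 = 1.4000^2 + (-1.2000)^2 + (-1.0000)^2 + 1.0000^2 = 5.4000
||T^(-1)||_F = sqrt(5.4000) = 2.3238

2.3238


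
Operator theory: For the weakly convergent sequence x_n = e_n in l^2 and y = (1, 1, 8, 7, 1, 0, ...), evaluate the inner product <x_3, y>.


x_3 = e_3 is the standard basis vector with 1 in position 3.
<x_3, y> = y_3 = 8
As n -> infinity, <x_n, y> -> 0, confirming weak convergence of (x_n) to 0.

8


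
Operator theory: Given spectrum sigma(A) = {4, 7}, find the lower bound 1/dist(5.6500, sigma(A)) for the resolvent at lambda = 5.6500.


dist(5.6500, {4, 7}) = min(|5.6500 - 4|, |5.6500 - 7|)
= min(1.6500, 1.3500) = 1.3500
Resolvent bound = 1/1.3500 = 0.7407

0.7407


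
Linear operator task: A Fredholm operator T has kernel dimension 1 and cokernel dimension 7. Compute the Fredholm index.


The Fredholm index is defined as ind(T) = dim(ker T) - dim(coker T)
= 1 - 7
= -6

-6


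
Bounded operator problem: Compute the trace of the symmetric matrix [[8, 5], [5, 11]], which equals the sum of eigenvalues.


For a self-adjoint (symmetric) matrix, the eigenvalues are real.
The sum of eigenvalues equals the trace of the matrix.
trace = 8 + 11 = 19

19


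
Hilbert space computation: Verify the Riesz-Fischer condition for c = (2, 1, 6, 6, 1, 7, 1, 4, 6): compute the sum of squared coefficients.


sum |c_n|^2 = 2^2 + 1^2 + 6^2 + 6^2 + 1^2 + 7^2 + 1^2 + 4^2 + 6^2
= 4 + 1 + 36 + 36 + 1 + 49 + 1 + 16 + 36
= 180

180


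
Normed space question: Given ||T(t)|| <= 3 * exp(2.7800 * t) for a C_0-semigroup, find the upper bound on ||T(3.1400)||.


||T(3.1400)|| <= 3 * exp(2.7800 * 3.1400)
= 3 * exp(8.7292)
= 3 * 6180.7815
= 18542.3445

18542.3445


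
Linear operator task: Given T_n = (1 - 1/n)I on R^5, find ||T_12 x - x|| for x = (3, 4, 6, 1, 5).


T_12 x - x = (1 - 1/12)x - x = -x/12
||x|| = sqrt(87) = 9.3274
||T_12 x - x|| = ||x||/12 = 9.3274/12 = 0.7773

0.7773


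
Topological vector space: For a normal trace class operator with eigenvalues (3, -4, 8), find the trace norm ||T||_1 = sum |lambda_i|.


For a normal operator, singular values equal |eigenvalues|.
Trace norm = sum |lambda_i| = 3 + 4 + 8
= 15

15


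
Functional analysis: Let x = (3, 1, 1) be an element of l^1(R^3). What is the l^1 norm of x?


The l^1 norm equals the sum of absolute values of all components.
||x||_1 = 3 + 1 + 1
= 5

5.0000


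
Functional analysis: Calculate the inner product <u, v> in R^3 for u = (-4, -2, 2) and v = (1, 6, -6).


Computing the standard inner product <u, v> = sum u_i * v_i
= -4*1 + -2*6 + 2*-6
= -4 + -12 + -12
= -28

-28


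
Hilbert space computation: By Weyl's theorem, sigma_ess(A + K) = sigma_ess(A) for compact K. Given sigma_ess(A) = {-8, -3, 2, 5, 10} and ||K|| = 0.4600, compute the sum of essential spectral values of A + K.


By Weyl's theorem, the essential spectrum is invariant under compact perturbations.
sigma_ess(A + K) = sigma_ess(A) = {-8, -3, 2, 5, 10}
Sum = -8 + -3 + 2 + 5 + 10 = 6

6


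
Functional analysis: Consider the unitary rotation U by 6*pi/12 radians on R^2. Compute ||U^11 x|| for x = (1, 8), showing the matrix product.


U is a rotation by theta = 6*pi/12
U^11 = rotation by 11*theta = 66*pi/12 = 18*pi/12 (mod 2*pi)
cos(18*pi/12) = 0.0000, sin(18*pi/12) = -1.0000
U^11 x = (0.0000 * 1 - -1.0000 * 8, -1.0000 * 1 + 0.0000 * 8)
= (8.0000, -1.0000)
||U^11 x|| = sqrt(8.0000^2 + (-1.0000)^2) = sqrt(65.0000) = 8.0623

8.0623


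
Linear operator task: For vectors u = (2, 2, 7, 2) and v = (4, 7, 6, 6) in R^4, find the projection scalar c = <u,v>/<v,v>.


Computing <u,v> = 2*4 + 2*7 + 7*6 + 2*6 = 76
Computing <v,v> = 4^2 + 7^2 + 6^2 + 6^2 = 137
Projection coefficient = 76/137 = 0.5547

0.5547


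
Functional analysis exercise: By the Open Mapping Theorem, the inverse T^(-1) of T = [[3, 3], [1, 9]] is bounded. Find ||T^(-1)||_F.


det(T) = 3*9 - 3*1 = 24
T^(-1) = (1/24) * [[9, -3], [-1, 3]] = [[0.3750, -0.1250], [-0.0417, 0.1250]]
||T^(-1)||_F^2 = 0.3750^2 + (-0.1250)^2 + (-0.0417)^2 + 0.1250^2 = 0.1736
||T^(-1)||_F = sqrt(0.1736) = 0.4167

0.4167


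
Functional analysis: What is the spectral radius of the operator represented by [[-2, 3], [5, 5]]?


For a 2x2 matrix, eigenvalues satisfy lambda^2 - (trace)*lambda + det = 0
trace = -2 + 5 = 3
det = -2*5 - 3*5 = -25
discriminant = 3^2 - 4*(-25) = 109
spectral radius = max |eigenvalue| = 6.7202

6.7202


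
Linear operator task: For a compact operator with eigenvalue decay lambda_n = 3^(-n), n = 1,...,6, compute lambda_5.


The eigenvalue formula gives lambda_5 = 1/3^5
= 1/243
= 0.0041

0.0041


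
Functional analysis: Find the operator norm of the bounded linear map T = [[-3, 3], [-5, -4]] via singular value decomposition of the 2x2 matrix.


A^T A = [[34, 11], [11, 25]]
trace(A^T A) = 59, det(A^T A) = 729
discriminant = 59^2 - 4*729 = 565
Largest eigenvalue of A^T A = (trace + sqrt(disc))/2 = 41.3849
||T|| = sqrt(41.3849) = 6.4331

6.4331


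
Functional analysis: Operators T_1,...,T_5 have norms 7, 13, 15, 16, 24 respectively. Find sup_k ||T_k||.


By the Uniform Boundedness Principle, the supremum of norms is finite.
sup_k ||T_k|| = max(7, 13, 15, 16, 24) = 24

24


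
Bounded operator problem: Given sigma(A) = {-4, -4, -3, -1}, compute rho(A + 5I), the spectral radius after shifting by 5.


Spectrum of A + 5I = {1, 1, 2, 4}
Spectral radius = max |lambda| over the shifted spectrum
= max(1, 1, 2, 4) = 4

4


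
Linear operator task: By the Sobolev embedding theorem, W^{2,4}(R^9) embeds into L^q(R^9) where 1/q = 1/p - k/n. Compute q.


Using the Sobolev embedding formula: 1/q = 1/p - k/n
1/q = 1/4 - 2/9 = 1/36
q = 1/(1/36) = 36

36.0000


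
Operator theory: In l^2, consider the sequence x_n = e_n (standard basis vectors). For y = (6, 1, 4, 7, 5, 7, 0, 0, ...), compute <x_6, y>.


x_6 = e_6 is the standard basis vector with 1 in position 6.
<x_6, y> = y_6 = 7
As n -> infinity, <x_n, y> -> 0, confirming weak convergence of (x_n) to 0.

7


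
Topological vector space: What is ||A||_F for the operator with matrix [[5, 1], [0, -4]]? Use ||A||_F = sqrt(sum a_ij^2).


||A||_F^2 = sum a_ij^2
= 5^2 + 1^2 + 0^2 + (-4)^2
= 25 + 1 + 0 + 16 = 42
||A||_F = sqrt(42) = 6.4807

6.4807


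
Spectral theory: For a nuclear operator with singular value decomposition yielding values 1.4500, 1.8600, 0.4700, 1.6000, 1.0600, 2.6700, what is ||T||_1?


The nuclear norm is the sum of all singular values.
||T||_1 = 1.4500 + 1.8600 + 0.4700 + 1.6000 + 1.0600 + 2.6700
= 9.1100

9.1100


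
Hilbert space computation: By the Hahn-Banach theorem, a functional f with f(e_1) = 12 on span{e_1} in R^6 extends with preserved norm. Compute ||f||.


The norm of f is given by ||f|| = sup_{||x||=1} |f(x)|.
On span{e_1}, ||e_1|| = 1, so ||f|| = |f(e_1)| / ||e_1||
= |12| / 1 = 12.0000

12.0000


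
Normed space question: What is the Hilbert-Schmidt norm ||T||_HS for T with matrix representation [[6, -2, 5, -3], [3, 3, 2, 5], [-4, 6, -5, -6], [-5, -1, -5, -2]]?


The Hilbert-Schmidt norm is sqrt(sum of squares of all entries).
Sum of squares = 6^2 + (-2)^2 + 5^2 + (-3)^2 + 3^2 + 3^2 + 2^2 + 5^2 + (-4)^2 + 6^2 + (-5)^2 + (-6)^2 + (-5)^2 + (-1)^2 + (-5)^2 + (-2)^2
= 36 + 4 + 25 + 9 + 9 + 9 + 4 + 25 + 16 + 36 + 25 + 36 + 25 + 1 + 25 + 4 = 289
||T||_HS = sqrt(289) = 17.0000

17.0000


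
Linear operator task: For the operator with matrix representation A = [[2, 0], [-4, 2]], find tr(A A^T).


trace(A * A^T) = sum of squares of all entries
= 2^2 + 0^2 + (-4)^2 + 2^2
= 4 + 0 + 16 + 4
= 24

24


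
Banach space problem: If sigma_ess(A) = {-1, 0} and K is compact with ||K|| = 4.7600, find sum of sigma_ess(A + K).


By Weyl's theorem, the essential spectrum is invariant under compact perturbations.
sigma_ess(A + K) = sigma_ess(A) = {-1, 0}
Sum = -1 + 0 = -1

-1


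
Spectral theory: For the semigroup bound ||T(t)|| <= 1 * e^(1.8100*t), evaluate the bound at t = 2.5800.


||T(2.5800)|| <= 1 * exp(1.8100 * 2.5800)
= 1 * exp(4.6698)
= 1 * 106.6764
= 106.6764

106.6764


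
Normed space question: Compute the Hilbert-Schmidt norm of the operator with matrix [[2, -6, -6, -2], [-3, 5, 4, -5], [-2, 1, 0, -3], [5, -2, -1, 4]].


The Hilbert-Schmidt norm is sqrt(sum of squares of all entries).
Sum of squares = 2^2 + (-6)^2 + (-6)^2 + (-2)^2 + (-3)^2 + 5^2 + 4^2 + (-5)^2 + (-2)^2 + 1^2 + 0^2 + (-3)^2 + 5^2 + (-2)^2 + (-1)^2 + 4^2
= 4 + 36 + 36 + 4 + 9 + 25 + 16 + 25 + 4 + 1 + 0 + 9 + 25 + 4 + 1 + 16 = 215
||T||_HS = sqrt(215) = 14.6629

14.6629


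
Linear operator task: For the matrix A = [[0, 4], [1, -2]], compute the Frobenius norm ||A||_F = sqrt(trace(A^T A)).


||A||_F^2 = sum a_ij^2
= 0^2 + 4^2 + 1^2 + (-2)^2
= 0 + 16 + 1 + 4 = 21
||A||_F = sqrt(21) = 4.5826

4.5826


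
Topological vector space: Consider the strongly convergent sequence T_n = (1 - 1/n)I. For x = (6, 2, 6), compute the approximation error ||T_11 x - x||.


T_11 x - x = (1 - 1/11)x - x = -x/11
||x|| = sqrt(76) = 8.7178
||T_11 x - x|| = ||x||/11 = 8.7178/11 = 0.7925

0.7925


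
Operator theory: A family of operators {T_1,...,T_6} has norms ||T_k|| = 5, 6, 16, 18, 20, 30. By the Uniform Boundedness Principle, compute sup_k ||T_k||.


By the Uniform Boundedness Principle, the supremum of norms is finite.
sup_k ||T_k|| = max(5, 6, 16, 18, 20, 30) = 30

30


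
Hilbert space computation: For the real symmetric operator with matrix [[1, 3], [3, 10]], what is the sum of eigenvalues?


For a self-adjoint (symmetric) matrix, the eigenvalues are real.
The sum of eigenvalues equals the trace of the matrix.
trace = 1 + 10 = 11

11


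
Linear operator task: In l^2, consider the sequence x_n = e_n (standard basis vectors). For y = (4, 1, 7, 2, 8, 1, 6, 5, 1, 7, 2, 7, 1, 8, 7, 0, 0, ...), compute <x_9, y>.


x_9 = e_9 is the standard basis vector with 1 in position 9.
<x_9, y> = y_9 = 1
As n -> infinity, <x_n, y> -> 0, confirming weak convergence of (x_n) to 0.

1


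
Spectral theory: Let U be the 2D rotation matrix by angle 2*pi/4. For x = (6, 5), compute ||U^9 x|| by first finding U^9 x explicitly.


U is a rotation by theta = 2*pi/4
U^9 = rotation by 9*theta = 18*pi/4 = 2*pi/4 (mod 2*pi)
cos(2*pi/4) = 0.0000, sin(2*pi/4) = 1.0000
U^9 x = (0.0000 * 6 - 1.0000 * 5, 1.0000 * 6 + 0.0000 * 5)
= (-5.0000, 6.0000)
||U^9 x|| = sqrt((-5.0000)^2 + 6.0000^2) = sqrt(61.0000) = 7.8102

7.8102


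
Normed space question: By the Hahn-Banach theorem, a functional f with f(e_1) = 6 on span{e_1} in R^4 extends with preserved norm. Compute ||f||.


The norm of f is given by ||f|| = sup_{||x||=1} |f(x)|.
On span{e_1}, ||e_1|| = 1, so ||f|| = |f(e_1)| / ||e_1||
= |6| / 1 = 6.0000

6.0000


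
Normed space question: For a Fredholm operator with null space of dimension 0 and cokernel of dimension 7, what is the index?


The Fredholm index is defined as ind(T) = dim(ker T) - dim(coker T)
= 0 - 7
= -7

-7


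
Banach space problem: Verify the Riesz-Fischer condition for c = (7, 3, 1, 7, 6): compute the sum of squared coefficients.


sum |c_n|^2 = 7^2 + 3^2 + 1^2 + 7^2 + 6^2
= 49 + 9 + 1 + 49 + 36
= 144

144


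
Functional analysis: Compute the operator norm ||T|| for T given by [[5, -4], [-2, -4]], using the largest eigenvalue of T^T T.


A^T A = [[29, -12], [-12, 32]]
trace(A^T A) = 61, det(A^T A) = 784
discriminant = 61^2 - 4*784 = 585
Largest eigenvalue of A^T A = (trace + sqrt(disc))/2 = 42.5934
||T|| = sqrt(42.5934) = 6.5264

6.5264


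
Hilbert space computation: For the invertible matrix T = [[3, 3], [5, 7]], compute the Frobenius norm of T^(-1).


det(T) = 3*7 - 3*5 = 6
T^(-1) = (1/6) * [[7, -3], [-5, 3]] = [[1.1667, -0.5000], [-0.8333, 0.5000]]
||T^(-1)||_F^2 = 1.1667^2 + (-0.5000)^2 + (-0.8333)^2 + 0.5000^2 = 2.5556
||T^(-1)||_F = sqrt(2.5556) = 1.5986

1.5986
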